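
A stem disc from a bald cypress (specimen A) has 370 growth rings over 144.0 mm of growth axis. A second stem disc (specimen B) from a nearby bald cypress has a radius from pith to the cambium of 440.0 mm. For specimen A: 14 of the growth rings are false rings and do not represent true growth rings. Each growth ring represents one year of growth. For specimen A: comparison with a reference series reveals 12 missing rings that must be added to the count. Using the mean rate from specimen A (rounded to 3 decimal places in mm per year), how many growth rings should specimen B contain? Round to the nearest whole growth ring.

Specimen A: true growth ring count = 370 − 14 + 12 = 368.
A: 144.0 mm over 368 years gives 144.0 / 368 ≈ 0.391 mm/year.
B spans 440.0 / 0.391 = 1125.32 years ≈ 1125 growth rings.

1125 growth rings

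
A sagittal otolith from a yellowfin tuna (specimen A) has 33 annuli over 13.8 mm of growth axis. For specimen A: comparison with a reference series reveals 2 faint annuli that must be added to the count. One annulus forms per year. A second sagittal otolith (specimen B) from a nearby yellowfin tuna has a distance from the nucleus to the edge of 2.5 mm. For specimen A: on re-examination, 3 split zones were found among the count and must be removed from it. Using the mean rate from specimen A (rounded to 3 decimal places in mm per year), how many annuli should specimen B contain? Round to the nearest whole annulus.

6 annuli

Specimen A: true annulus count = 33 − 3 + 2 = 32.
A: Mean rate = 13.8 mm / 32 years ≈ 0.431 mm/year.
B spans 2.5 / 0.431 = 5.80 years ≈ 6 annuli.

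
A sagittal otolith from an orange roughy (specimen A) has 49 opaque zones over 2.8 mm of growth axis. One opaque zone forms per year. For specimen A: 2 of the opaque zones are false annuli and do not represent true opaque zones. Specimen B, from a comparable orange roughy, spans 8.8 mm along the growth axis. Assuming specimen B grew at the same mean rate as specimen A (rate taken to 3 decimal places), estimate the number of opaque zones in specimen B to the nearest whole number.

Specimen A: true opaque zone count = 49 − 2 = 47.
A: Extension rate ≈ 2.8 / 47 = 0.060 mm/year.
Specimen B: 8.8 mm / 0.060 mm per year = 146.67 years ≈ 147 opaque zones.

147 opaque zones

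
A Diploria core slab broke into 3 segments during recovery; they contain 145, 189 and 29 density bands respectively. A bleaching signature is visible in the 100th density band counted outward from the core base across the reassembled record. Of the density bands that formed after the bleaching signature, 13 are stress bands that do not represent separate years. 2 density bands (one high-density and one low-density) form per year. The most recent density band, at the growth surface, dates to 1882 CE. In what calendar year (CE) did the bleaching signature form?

1757 CE

Total density bands = 145 + 189 + 29 = 363.
363 − 100 = 263 density bands lie beyond the bleaching signature toward the growth surface.
Removing the 13 false density bands leaves 263 − 13 = 250 true density bands beyond the bleaching signature.
Dividing by 2 density bands per year: 250 / 2 = 125 years.
1882 − 125 = 1757 CE.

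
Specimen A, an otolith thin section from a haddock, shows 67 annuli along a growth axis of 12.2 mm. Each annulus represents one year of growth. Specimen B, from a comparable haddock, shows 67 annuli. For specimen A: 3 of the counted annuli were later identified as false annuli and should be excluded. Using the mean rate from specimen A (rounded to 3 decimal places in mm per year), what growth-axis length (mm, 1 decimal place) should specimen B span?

12.8 mm

Specimen A: adjusted count: 67 − 3 = 64 annuli.
A: 12.2 mm over 64 years gives 12.2 / 64 ≈ 0.191 mm per year.
B's length ≈ 0.191 × 67 = 12.8 mm.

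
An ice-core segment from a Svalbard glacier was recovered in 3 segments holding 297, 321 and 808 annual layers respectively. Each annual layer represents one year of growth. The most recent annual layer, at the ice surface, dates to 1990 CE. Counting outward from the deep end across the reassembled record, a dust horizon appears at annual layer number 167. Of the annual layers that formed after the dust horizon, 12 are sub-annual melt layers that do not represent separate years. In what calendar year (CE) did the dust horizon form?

Total annual layers = 297 + 321 + 808 = 1426.
The dust horizon sits at annual layer 167 from the deep end, so 1426 − 167 = 1259 annual layers formed after it.
Excluding 12 false annual layers: 1259 − 12 = 1247.
1990 − 1247 = 743 CE.

743 CE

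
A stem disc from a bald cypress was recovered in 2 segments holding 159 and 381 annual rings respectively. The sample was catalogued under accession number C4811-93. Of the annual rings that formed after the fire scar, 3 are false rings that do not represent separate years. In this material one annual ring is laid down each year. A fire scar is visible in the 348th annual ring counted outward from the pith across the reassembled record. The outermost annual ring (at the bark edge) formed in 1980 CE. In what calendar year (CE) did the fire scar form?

1791 CE

Total annual rings = 159 + 381 = 540.
The fire scar sits at annual ring 348 from the pith, so 540 − 348 = 192 annual rings formed after it.
Removing the 3 false annual rings leaves 192 − 3 = 189 true annual rings beyond the fire scar.
The annual ring at the bark edge is 1980 CE, so the fire scar dates to 1980 − 189 = 1791 CE.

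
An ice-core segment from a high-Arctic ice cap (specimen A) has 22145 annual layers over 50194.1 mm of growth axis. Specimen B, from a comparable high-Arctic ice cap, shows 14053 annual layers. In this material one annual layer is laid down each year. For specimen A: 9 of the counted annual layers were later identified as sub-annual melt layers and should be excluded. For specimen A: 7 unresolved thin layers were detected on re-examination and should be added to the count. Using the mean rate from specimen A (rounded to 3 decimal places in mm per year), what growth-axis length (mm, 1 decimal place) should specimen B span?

Specimen A: correcting the raw count gives 22145 − 9 + 7 = 22143 true annual layers.
A: Mean rate = 50194.1 mm / 22143 years ≈ 2.267 mm/year.
Length of B = 2.267 × 14053 = 31858.2 mm.

31858.2 mm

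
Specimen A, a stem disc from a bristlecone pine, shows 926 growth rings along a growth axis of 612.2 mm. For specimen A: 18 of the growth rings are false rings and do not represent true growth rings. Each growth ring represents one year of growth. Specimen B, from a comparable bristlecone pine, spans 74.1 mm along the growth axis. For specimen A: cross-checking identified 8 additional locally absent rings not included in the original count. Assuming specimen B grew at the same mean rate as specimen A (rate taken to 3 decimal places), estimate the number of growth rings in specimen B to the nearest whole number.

Specimen A: correcting the raw count gives 926 − 18 + 8 = 916 true growth rings.
A: Extension rate ≈ 612.2 / 916 = 0.668 mm/yr.
Specimen B: 74.1 mm / 0.668 mm per year = 110.93 years ≈ 111 growth rings.

111 growth rings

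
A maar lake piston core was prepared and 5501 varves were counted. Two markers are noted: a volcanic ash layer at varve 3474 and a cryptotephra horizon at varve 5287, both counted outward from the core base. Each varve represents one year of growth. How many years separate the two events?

1813 years

5287 − 3474 = 1813 varves lie between the two events.
One varve per year makes the interval 1813 years.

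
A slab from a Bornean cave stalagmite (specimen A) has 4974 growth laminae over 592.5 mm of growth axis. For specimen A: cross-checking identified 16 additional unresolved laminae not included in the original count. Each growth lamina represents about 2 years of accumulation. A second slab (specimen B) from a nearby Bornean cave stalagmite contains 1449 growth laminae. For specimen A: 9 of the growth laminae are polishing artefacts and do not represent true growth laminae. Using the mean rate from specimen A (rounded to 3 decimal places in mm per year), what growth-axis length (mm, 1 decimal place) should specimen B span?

Specimen A: adjusted count: 4974 − 9 + 16 = 4981 growth laminae.
Specimen A: 4981 growth laminae at 2 years each span 4981 × 2 = 9962 years.
A: 592.5 mm over 9962 years gives 592.5 / 9962 ≈ 0.059 mm/yr.
Specimen B: multiplying by 2 years per growth lamina: 1449 × 2 = 2898 years. For B, 0.059 mm/year × 2898 years = 171.0 mm.

171.0 mm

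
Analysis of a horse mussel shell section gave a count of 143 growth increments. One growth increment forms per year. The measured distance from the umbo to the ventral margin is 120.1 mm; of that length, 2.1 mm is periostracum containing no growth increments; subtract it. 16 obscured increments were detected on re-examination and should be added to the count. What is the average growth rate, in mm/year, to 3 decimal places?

0.742 mm/year

Correcting the raw count gives 143 + 16 = 159 true growth increments.
Net length = 120.1 − 2.1 = 118.0 mm.
Mean rate = 118.0 mm / 159 years ≈ 0.742 mm/year.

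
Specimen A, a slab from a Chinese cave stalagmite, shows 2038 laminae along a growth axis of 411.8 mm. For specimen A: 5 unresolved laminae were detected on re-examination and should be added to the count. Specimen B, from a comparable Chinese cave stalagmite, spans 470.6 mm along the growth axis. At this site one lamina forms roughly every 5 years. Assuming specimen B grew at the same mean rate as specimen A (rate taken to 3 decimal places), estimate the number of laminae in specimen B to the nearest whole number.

Specimen A: correcting the raw count gives 2038 + 5 = 2043 true laminae.
Specimen A: at 5 years per lamina, 2043 × 5 = 10215 years.
A: 411.8 mm over 10215 years gives 411.8 / 10215 ≈ 0.040 mm per year.
For B, 470.6 / 0.040 = 11765.00 years; at 5 years per lamina that is 11765.00 / 5 ≈ 2353 laminae.

2353 laminae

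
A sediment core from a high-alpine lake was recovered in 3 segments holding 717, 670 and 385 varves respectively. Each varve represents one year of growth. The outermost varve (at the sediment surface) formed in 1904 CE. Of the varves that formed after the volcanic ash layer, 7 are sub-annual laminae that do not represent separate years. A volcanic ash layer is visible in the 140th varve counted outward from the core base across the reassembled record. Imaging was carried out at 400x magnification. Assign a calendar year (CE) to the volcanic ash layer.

Total varves = 717 + 670 + 385 = 1772.
Between varve 140 and the sediment surface there are 1772 − 140 = 1632 varves.
Removing the 7 false varves leaves 1632 − 7 = 1625 true varves beyond the volcanic ash layer.
Counting back 1625 years from 1904 CE places the volcanic ash layer in 1904 − 1625 = 279 CE.

279 CE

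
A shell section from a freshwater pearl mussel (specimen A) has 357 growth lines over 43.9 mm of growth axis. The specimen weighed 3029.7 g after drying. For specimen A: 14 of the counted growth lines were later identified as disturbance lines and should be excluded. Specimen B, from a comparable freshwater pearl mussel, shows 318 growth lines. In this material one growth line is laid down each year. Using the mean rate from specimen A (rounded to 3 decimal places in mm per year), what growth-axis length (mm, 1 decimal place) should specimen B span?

Specimen A: correcting the raw count gives 357 − 14 = 343 true growth lines.
A: 43.9 mm over 343 years gives 43.9 / 343 ≈ 0.128 mm/year.
For B, 0.128 mm/year × 318 years = 40.7 mm.

40.7 mm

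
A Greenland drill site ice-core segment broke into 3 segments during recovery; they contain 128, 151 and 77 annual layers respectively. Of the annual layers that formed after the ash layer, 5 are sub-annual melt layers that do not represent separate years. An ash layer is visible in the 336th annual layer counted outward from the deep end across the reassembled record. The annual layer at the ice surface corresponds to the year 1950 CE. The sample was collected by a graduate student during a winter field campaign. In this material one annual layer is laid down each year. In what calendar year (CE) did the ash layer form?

Total annual layers = 128 + 151 + 77 = 356.
Between annual layer 336 and the ice surface there are 356 − 336 = 20 annual layers.
Excluding 5 false annual layers: 20 − 5 = 15.
The annual layer at the ice surface is 1950 CE, so the ash layer dates to 1950 − 15 = 1935 CE.

1935 CE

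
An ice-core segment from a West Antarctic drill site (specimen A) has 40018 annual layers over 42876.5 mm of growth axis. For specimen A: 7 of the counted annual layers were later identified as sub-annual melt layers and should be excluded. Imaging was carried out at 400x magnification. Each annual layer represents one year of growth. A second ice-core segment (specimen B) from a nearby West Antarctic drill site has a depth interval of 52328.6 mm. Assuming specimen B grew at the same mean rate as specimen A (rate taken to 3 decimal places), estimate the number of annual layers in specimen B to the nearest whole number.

Specimen A: true annual layer count = 40018 − 7 = 40011.
A: Mean rate = 42876.5 mm / 40011 years ≈ 1.072 mm per year.
Specimen B: 52328.6 mm / 1.072 mm per year = 48813.99 years ≈ 48814 annual layers.

48814 annual layers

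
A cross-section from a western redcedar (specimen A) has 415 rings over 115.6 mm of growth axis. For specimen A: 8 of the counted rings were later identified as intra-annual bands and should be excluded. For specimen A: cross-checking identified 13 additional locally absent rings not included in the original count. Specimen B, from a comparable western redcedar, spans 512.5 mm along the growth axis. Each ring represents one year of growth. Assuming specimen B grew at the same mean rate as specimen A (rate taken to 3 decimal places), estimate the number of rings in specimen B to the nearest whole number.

1864 rings

Specimen A: after corrections the count is 415 − 8 + 13 = 420 rings.
A: Mean rate = 115.6 mm / 420 years ≈ 0.275 mm/year.
B spans 512.5 / 0.275 = 1863.64 years ≈ 1864 rings.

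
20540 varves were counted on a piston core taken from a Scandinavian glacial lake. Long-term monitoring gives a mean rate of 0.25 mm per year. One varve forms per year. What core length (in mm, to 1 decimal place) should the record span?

5135.0 mm

20540 years of growth are recorded.
Predicted length = 0.25 mm/year × 20540 years = 5135.0 mm.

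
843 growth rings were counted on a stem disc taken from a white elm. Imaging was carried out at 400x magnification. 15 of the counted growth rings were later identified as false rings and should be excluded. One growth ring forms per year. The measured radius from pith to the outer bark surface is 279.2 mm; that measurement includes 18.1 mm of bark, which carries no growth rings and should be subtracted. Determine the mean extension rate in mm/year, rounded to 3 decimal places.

0.315 mm/year

After corrections the count is 843 − 15 = 828 growth rings.
Net length = 279.2 − 18.1 = 261.1 mm.
Extension rate ≈ 261.1 / 828 = 0.315 mm/year.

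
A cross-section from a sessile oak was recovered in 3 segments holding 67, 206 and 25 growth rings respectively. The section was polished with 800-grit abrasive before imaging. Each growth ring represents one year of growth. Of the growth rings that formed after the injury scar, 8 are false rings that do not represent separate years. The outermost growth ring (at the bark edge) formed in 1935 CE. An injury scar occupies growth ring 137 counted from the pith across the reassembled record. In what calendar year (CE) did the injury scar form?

1782 CE

Total growth rings = 67 + 206 + 25 = 298.
Between growth ring 137 and the bark edge there are 298 − 137 = 161 growth rings.
Excluding 8 false growth rings: 161 − 8 = 153.
The growth ring at the bark edge is 1935 CE, so the injury scar dates to 1935 − 153 = 1782 CE.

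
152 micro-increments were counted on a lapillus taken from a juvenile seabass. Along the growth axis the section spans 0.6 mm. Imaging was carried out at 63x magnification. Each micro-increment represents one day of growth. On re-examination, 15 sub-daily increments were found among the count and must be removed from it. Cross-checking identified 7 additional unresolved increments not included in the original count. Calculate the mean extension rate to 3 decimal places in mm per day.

After corrections the count is 152 − 15 + 7 = 144 micro-increments.
0.6 mm over 144 days gives 0.6 / 144 ≈ 0.004 mm per day.

0.004 mm per day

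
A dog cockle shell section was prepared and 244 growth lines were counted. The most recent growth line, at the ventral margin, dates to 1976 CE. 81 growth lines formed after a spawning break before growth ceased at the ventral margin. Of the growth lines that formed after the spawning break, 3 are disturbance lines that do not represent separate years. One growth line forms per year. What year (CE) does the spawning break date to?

1898 CE

There are 81 growth lines younger than the spawning break.
Removing the 3 false growth lines leaves 81 − 3 = 78 true growth lines beyond the spawning break.
The growth line at the ventral margin is 1976 CE, so the spawning break dates to 1976 − 78 = 1898 CE.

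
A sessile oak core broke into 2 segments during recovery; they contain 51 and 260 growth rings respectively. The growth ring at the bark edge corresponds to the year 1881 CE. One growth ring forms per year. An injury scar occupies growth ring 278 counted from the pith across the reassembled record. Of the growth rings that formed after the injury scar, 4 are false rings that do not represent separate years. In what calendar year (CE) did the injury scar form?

1852 CE

Total growth rings = 51 + 260 = 311.
Between growth ring 278 and the bark edge there are 311 − 278 = 33 growth rings.
Excluding 4 false growth rings: 33 − 4 = 29.
1881 − 29 = 1852 CE.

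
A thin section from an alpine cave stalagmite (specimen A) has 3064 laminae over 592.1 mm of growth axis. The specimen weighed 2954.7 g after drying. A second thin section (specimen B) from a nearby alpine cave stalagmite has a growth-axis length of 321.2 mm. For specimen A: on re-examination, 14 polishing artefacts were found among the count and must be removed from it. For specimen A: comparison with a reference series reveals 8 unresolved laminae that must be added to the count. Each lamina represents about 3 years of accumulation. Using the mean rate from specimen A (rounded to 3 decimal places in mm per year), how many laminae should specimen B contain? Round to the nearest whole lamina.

1647 laminae

Specimen A: true lamina count = 3064 − 14 + 8 = 3058.
Specimen A: at 3 years per lamina, 3058 × 3 = 9174 years.
A: 592.1 mm over 9174 years gives 592.1 / 9174 ≈ 0.065 mm/year.
B spans 321.2 / 0.065 = 4941.54 years; at 3 years per lamina that is 4941.54 / 3 ≈ 1647 laminae.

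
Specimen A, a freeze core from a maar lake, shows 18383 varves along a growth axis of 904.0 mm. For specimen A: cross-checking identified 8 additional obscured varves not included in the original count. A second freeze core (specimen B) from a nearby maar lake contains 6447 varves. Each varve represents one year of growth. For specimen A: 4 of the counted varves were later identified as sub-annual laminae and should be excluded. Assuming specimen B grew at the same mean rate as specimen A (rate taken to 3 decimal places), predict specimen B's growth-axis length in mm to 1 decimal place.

Specimen A: true varve count = 18383 − 4 + 8 = 18387.
A: Extension rate ≈ 904.0 / 18387 = 0.049 mm per year.
Length of B = 0.049 × 6447 = 315.9 mm.

315.9 mm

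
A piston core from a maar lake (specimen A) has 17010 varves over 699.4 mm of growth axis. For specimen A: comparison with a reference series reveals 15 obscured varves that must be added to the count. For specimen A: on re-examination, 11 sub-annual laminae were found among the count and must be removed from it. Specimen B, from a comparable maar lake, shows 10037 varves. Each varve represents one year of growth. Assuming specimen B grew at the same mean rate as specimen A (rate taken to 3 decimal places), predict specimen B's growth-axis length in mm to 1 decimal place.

Specimen A: correcting the raw count gives 17010 − 11 + 15 = 17014 true varves.
A: Extension rate ≈ 699.4 / 17014 = 0.041 mm/yr.
B's length ≈ 0.041 × 10037 = 411.5 mm.

411.5 mm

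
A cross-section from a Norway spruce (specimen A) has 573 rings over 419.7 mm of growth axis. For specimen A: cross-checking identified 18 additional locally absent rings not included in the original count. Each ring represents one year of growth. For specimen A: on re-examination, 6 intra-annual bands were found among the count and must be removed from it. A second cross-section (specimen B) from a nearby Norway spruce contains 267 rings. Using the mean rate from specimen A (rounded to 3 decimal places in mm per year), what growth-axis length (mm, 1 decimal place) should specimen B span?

191.4 mm

Specimen A: after corrections the count is 573 − 6 + 18 = 585 rings.
A: 419.7 mm over 585 years gives 419.7 / 585 ≈ 0.717 mm/yr.
For B, 0.717 mm/year × 267 years = 191.4 mm.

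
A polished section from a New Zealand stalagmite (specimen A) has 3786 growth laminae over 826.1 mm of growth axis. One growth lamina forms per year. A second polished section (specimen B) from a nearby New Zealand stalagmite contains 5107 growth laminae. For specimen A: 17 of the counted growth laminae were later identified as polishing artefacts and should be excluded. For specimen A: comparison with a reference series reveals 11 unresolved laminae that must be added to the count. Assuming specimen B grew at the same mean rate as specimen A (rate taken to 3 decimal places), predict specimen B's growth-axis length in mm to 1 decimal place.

Specimen A: after corrections the count is 3786 − 17 + 11 = 3780 growth laminae.
A: Extension rate ≈ 826.1 / 3780 = 0.219 mm per year.
For B, 0.219 mm/year × 5107 years = 1118.4 mm.

1118.4 mm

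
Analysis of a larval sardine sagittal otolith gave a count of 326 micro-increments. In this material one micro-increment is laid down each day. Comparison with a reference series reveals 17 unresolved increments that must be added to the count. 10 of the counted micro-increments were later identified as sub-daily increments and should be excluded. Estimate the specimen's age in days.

True micro-increment count = 326 − 10 + 17 = 333.
At one micro-increment per day, that is 333 days.

333 days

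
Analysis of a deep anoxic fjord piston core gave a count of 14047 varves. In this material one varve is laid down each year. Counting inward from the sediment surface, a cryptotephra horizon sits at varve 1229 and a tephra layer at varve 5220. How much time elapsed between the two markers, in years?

Separation: 5220 − 1229 = 3991 varves.
At one varve per year, 3991 years elapsed between them.

3991 yr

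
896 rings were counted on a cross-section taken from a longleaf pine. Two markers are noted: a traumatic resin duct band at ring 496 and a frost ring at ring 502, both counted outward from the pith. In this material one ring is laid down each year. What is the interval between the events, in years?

Separation: 502 − 496 = 6 rings.
At one ring per year, 6 years elapsed between them.

6 yr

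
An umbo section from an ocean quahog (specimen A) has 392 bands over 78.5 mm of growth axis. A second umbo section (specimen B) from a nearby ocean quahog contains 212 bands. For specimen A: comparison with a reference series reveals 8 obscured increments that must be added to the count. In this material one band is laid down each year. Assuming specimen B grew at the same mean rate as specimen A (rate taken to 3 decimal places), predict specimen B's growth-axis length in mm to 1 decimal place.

Specimen A: after corrections the count is 392 + 8 = 400 bands.
A: 78.5 mm over 400 years gives 78.5 / 400 ≈ 0.196 mm/year.
Length of B = 0.196 × 212 = 41.6 mm.

41.6 mm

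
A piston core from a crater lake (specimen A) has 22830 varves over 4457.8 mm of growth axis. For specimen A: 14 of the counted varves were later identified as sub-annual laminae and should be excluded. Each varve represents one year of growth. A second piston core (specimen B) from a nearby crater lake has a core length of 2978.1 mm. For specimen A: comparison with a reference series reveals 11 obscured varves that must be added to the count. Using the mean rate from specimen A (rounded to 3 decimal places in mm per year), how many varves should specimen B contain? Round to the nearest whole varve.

Specimen A: adjusted count: 22830 − 14 + 11 = 22827 varves.
A: Mean rate = 4457.8 mm / 22827 years ≈ 0.195 mm per year.
Specimen B: 2978.1 mm / 0.195 mm per year = 15272.31 years ≈ 15272 varves.

15272 varves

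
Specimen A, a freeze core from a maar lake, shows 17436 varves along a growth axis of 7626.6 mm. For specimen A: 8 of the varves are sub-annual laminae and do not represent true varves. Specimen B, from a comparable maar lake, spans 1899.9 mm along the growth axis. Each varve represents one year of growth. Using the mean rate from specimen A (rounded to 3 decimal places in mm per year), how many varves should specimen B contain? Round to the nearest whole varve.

Specimen A: after corrections the count is 17436 − 8 = 17428 varves.
A: 7626.6 mm over 17428 years gives 7626.6 / 17428 ≈ 0.438 mm per year.
Specimen B: 1899.9 mm / 0.438 mm per year = 4337.67 years ≈ 4338 varves.

4338 varves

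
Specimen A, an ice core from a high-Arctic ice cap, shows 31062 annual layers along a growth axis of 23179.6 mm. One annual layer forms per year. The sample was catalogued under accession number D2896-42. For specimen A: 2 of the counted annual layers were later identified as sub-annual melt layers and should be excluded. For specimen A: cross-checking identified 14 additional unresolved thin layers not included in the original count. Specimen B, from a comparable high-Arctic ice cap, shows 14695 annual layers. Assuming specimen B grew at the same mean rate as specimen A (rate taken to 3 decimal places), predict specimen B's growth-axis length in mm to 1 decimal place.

Specimen A: adjusted count: 31062 − 2 + 14 = 31074 annual layers.
A: Extension rate ≈ 23179.6 / 31074 = 0.746 mm per year.
Length of B = 0.746 × 14695 = 10962.5 mm.

10962.5 mm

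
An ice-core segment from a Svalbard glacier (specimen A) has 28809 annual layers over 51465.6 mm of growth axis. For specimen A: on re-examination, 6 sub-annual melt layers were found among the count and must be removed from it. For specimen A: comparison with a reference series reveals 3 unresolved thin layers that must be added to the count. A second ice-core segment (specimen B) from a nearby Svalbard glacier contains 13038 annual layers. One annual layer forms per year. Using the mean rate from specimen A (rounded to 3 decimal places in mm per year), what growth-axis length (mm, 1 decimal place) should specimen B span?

23298.9 mm

Specimen A: adjusted count: 28809 − 6 + 3 = 28806 annual layers.
A: Mean rate = 51465.6 mm / 28806 years ≈ 1.787 mm/year.
For B, 1.787 mm/year × 13038 years = 23298.9 mm.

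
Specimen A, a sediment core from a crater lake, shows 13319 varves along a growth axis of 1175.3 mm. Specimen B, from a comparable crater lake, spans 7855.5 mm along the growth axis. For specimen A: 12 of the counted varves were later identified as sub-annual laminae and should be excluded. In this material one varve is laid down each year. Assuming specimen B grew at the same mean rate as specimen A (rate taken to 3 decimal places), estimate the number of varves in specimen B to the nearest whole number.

89267 varves

Specimen A: correcting the raw count gives 13319 − 12 = 13307 true varves.
A: 1175.3 mm over 13307 years gives 1175.3 / 13307 ≈ 0.088 mm per year.
B spans 7855.5 / 0.088 = 89267.05 years ≈ 89267 varves.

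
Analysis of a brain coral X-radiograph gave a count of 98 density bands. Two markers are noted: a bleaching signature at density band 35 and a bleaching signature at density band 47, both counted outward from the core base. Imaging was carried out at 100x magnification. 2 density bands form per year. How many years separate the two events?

6 years

47 − 35 = 12 density bands lie between the two events.
Dividing by 2 density bands per year: 12 / 2 = 6 years.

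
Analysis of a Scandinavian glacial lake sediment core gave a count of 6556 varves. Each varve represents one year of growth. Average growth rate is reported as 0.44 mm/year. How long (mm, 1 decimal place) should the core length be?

2884.6 mm

6556 years of growth are recorded.
Length ≈ 0.44 × 6556 = 2884.6 mm.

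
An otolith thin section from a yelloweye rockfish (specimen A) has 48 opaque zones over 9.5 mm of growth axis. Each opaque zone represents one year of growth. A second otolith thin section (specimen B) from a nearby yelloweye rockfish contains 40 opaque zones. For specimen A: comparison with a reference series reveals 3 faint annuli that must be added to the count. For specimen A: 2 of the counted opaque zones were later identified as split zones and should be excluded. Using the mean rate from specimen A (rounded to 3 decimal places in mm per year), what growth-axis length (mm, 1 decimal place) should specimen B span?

Specimen A: true opaque zone count = 48 − 2 + 3 = 49.
A: Extension rate ≈ 9.5 / 49 = 0.194 mm per year.
For B, 0.194 mm/year × 40 years = 7.8 mm.

7.8 mm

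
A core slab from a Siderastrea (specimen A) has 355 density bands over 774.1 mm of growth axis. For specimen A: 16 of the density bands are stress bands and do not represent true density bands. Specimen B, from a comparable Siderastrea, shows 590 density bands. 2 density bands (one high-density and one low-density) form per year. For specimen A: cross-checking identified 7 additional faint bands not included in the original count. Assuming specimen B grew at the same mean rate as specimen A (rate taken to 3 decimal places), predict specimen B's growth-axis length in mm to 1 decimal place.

Specimen A: adjusted count: 355 − 16 + 7 = 346 density bands.
Specimen A: dividing by 2 density bands per year: 346 / 2 = 173 years.
A: Extension rate ≈ 774.1 / 173 = 4.475 mm/year.
Specimen B: 590 density bands at 2 per year is 590 / 2 = 295 years. For B, 4.475 mm/year × 295 years = 1320.1 mm.

1320.1 mm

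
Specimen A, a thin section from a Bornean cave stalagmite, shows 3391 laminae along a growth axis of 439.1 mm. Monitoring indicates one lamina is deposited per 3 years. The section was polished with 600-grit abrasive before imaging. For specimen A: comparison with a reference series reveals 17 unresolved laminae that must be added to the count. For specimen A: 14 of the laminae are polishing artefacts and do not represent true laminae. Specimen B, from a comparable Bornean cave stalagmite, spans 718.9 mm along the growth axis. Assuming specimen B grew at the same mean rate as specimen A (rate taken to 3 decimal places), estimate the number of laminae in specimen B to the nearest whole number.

Specimen A: true lamina count = 3391 − 14 + 17 = 3394.
Specimen A: 3394 laminae at 3 years each span 3394 × 3 = 10182 years.
A: Mean rate = 439.1 mm / 10182 years ≈ 0.043 mm/year.
Specimen B: 718.9 mm / 0.043 mm per year = 16718.60 years; at 3 years per lamina that is 16718.60 / 3 ≈ 5573 laminae.

5573 laminae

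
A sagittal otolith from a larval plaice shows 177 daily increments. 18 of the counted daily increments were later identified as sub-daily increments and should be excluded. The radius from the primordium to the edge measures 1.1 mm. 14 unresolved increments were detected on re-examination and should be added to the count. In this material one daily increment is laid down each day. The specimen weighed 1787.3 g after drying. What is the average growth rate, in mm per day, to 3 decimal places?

0.006 mm per day

True daily increment count = 177 − 18 + 14 = 173.
Mean rate = 1.1 mm / 173 days ≈ 0.006 mm per day.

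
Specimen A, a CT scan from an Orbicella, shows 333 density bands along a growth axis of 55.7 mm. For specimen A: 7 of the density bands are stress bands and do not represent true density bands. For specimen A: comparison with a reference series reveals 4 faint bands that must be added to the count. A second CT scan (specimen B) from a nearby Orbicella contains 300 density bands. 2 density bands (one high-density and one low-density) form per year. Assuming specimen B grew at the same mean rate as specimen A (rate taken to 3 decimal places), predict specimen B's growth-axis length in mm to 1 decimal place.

50.7 mm

Specimen A: adjusted count: 333 − 7 + 4 = 330 density bands.
Specimen A: 330 density bands at 2 per year is 330 / 2 = 165 years.
A: Extension rate ≈ 55.7 / 165 = 0.338 mm/yr.
Specimen B: with 2 density bands per year, 300 / 2 = 150 years. Length of B = 0.338 × 150 = 50.7 mm.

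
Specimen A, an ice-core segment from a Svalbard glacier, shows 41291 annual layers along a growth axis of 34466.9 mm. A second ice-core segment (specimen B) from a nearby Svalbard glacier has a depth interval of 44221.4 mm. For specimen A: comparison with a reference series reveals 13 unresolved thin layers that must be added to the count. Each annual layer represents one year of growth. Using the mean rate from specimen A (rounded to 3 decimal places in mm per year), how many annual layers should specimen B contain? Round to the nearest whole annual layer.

Specimen A: after corrections the count is 41291 + 13 = 41304 annual layers.
A: Mean rate = 34466.9 mm / 41304 years ≈ 0.834 mm/yr.
For B, 44221.4 / 0.834 = 53023.26 years ≈ 53023 annual layers.

53023 annual layers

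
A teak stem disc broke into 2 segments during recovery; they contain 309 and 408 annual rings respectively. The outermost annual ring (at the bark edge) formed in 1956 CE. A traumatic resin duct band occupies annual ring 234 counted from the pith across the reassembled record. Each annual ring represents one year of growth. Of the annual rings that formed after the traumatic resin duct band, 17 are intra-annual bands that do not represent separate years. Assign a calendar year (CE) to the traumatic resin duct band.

1490 CE

Total annual rings = 309 + 408 = 717.
Between annual ring 234 and the bark edge there are 717 − 234 = 483 annual rings.
483 − 17 false = 466 true annual rings after the traumatic resin duct band.
1956 − 466 = 1490 CE.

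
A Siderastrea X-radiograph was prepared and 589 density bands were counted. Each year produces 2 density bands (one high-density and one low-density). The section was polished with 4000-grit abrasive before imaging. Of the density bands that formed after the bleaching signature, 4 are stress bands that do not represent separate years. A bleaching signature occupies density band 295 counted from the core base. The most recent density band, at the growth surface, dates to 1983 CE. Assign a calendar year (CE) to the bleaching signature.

589 − 295 = 294 density bands lie beyond the bleaching signature toward the growth surface.
Excluding 4 false density bands: 294 − 4 = 290.
With 2 density bands per year, 290 / 2 = 145 years.
Counting back 145 years from 1983 CE places the bleaching signature in 1983 − 145 = 1838 CE.

1838 CE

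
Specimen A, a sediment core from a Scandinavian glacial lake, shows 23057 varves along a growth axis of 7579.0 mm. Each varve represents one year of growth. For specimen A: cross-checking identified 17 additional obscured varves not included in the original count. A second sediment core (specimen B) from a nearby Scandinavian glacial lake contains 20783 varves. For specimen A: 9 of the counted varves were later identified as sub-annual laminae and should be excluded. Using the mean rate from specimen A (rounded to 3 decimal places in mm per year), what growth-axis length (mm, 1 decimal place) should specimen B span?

6837.6 mm

Specimen A: true varve count = 23057 − 9 + 17 = 23065.
A: Extension rate ≈ 7579.0 / 23065 = 0.329 mm/year.
Length of B = 0.329 × 20783 = 6837.6 mm.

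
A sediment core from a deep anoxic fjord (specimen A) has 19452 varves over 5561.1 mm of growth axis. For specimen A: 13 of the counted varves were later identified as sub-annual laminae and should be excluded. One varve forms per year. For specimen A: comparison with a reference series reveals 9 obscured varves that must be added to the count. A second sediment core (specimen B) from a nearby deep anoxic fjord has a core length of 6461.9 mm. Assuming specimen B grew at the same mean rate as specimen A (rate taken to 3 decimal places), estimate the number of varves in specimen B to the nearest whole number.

Specimen A: true varve count = 19452 − 13 + 9 = 19448.
A: Mean rate = 5561.1 mm / 19448 years ≈ 0.286 mm/yr.
For B, 6461.9 / 0.286 = 22594.06 years ≈ 22594 varves.

22594 varves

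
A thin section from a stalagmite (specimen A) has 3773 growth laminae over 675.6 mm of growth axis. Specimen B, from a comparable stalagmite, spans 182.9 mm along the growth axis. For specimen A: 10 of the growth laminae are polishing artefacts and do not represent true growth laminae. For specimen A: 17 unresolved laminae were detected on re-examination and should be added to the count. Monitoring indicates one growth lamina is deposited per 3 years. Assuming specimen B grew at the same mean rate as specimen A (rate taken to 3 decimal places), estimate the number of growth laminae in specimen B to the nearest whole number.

1016 growth laminae

Specimen A: correcting the raw count gives 3773 − 10 + 17 = 3780 true growth laminae.
Specimen A: at 3 years per growth lamina, 3780 × 3 = 11340 years.
A: Extension rate ≈ 675.6 / 11340 = 0.060 mm/year.
Specimen B: 182.9 mm / 0.060 mm per year = 3048.33 years; at 3 years per growth lamina that is 3048.33 / 3 ≈ 1016 growth laminae.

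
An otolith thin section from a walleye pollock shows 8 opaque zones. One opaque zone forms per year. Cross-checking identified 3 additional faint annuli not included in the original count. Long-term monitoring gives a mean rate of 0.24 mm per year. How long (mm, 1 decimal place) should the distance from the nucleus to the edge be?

Correcting the raw count gives 8 + 3 = 11 true opaque zones.
Predicted length = 0.24 mm/year × 11 years = 2.6 mm.

2.6 mm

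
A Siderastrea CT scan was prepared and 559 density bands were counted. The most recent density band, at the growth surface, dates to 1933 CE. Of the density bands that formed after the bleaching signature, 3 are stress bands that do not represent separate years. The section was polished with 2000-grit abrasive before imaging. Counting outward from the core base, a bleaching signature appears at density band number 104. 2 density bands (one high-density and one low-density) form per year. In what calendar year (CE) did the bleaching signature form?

The bleaching signature sits at density band 104 from the core base, so 559 − 104 = 455 density bands formed after it.
Removing the 3 false density bands leaves 455 − 3 = 452 true density bands beyond the bleaching signature.
Dividing by 2 density bands per year: 452 / 2 = 226 years.
1933 − 226 = 1707 CE.

1707 CE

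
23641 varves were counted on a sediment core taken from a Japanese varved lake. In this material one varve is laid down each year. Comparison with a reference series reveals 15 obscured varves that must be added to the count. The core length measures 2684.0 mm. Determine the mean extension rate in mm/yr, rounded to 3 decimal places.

0.113 mm/yr

After corrections the count is 23641 + 15 = 23656 varves.
Extension rate ≈ 2684.0 / 23656 = 0.113 mm/yr.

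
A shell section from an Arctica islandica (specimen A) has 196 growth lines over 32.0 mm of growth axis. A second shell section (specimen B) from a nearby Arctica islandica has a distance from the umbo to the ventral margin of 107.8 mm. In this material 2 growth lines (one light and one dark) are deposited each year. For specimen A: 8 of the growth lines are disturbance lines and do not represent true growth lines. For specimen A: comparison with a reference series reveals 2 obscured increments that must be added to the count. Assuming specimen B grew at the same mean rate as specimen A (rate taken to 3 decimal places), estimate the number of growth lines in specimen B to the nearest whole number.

Specimen A: correcting the raw count gives 196 − 8 + 2 = 190 true growth lines.
Specimen A: with 2 growth lines per year, 190 / 2 = 95 years.
A: Extension rate ≈ 32.0 / 95 = 0.337 mm/year.
Specimen B: 107.8 mm / 0.337 mm per year = 319.88 years; at 2 growth lines per year that is 319.88 × 2 ≈ 640 growth lines.

640 growth lines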